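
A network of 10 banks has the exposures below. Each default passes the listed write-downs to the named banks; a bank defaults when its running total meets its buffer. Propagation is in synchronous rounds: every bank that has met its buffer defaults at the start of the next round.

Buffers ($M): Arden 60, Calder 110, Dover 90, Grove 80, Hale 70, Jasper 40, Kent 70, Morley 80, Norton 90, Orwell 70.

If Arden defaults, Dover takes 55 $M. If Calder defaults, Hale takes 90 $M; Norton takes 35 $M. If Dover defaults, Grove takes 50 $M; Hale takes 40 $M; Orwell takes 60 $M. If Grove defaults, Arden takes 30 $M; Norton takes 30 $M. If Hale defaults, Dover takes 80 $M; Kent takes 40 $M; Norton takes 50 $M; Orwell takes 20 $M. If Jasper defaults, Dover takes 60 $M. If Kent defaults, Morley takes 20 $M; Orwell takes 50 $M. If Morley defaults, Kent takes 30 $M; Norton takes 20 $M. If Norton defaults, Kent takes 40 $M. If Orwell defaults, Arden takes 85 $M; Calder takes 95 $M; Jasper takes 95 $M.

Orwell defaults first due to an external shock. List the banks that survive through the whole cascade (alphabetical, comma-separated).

Calder, Grove, Hale, Kent, Morley, Norton

Round 1 — Orwell defaults (initial).
  Arden: +85 → 85 ≥ 60
  Calder: +95 → 95 < 110
  Jasper: +95 → 95 ≥ 40
Round 2 — Arden, Jasper default.
  Dover: +55+60 → 115 ≥ 90
Round 3 — Dover defaults.
  Grove: +50 → 50 < 80
  Hale: +40 → 40 < 70
No further defaults.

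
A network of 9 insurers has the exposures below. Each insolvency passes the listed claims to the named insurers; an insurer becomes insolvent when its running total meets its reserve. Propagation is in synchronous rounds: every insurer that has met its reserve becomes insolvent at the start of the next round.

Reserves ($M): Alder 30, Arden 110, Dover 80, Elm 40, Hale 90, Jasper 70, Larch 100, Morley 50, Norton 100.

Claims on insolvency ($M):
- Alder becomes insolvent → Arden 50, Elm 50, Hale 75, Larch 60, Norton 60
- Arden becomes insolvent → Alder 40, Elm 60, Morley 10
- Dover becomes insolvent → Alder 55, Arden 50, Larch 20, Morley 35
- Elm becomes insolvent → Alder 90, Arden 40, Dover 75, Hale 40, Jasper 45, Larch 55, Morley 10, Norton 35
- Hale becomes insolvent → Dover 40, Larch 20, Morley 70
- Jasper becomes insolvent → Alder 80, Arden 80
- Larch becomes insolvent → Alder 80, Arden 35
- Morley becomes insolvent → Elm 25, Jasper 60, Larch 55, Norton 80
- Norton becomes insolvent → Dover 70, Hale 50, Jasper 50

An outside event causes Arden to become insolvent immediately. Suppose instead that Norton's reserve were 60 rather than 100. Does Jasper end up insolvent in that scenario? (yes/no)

With Norton's reserve at 60:
Round 1 — Arden becomes insolvent (initial).
  Alder: +40 → 40 ≥ 30
  Elm: +60 → 60 ≥ 40
  Morley: +10 → 10 < 50
Round 2 — Alder, Elm become insolvent.
  Dover: +75 → 75 < 80
  Hale: +75+40 → 115 ≥ 90
  Jasper: +45 → 45 < 70
  Larch: +60+55 → 115 ≥ 100
  Morley: +10 → 20 < 50
  Norton: +60+35 → 95 ≥ 60
Round 3 — Hale, Larch, Norton become insolvent.
  Dover: +40+70 → 185 ≥ 80
  Jasper: +50 → 95 ≥ 70
  Morley: +70 → 90 ≥ 50
Round 4 — Dover, Jasper, Morley become insolvent.
No further insolvencies.

yes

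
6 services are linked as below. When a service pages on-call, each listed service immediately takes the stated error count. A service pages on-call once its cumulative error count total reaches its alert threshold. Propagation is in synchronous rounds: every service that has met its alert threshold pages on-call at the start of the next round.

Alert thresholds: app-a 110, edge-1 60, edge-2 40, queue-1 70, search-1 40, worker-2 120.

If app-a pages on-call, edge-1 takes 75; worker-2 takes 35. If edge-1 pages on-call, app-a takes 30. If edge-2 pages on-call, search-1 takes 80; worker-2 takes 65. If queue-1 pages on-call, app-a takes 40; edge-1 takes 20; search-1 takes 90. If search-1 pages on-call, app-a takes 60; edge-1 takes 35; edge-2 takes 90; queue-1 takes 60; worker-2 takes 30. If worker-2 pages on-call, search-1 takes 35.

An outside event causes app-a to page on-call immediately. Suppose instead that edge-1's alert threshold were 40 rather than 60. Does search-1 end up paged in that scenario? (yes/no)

With edge-1's alert threshold at 40:
Round 1 — app-a pages on-call (initial).
  edge-1: +75 → 75 ≥ 40
  worker-2: +35 → 35 < 120
Round 2 — edge-1 pages on-call.
No further pages.

no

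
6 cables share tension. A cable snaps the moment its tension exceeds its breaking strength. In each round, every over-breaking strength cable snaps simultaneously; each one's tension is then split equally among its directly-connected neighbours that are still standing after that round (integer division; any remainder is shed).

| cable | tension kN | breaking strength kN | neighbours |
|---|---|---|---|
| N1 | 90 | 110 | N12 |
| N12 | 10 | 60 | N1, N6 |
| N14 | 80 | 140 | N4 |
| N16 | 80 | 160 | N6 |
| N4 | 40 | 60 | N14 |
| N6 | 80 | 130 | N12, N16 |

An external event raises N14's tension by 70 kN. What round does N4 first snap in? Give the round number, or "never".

Round 1 — N14 at 150 > 140. N14 snaps.
  N14 sheds 150 kN to N4: 150 each.
    N4: 40+150 = 190 > 60
Round 2 — N4 snaps.
  N4 sheds 190 kN: no online neighbours, lost.
No further breaks.

2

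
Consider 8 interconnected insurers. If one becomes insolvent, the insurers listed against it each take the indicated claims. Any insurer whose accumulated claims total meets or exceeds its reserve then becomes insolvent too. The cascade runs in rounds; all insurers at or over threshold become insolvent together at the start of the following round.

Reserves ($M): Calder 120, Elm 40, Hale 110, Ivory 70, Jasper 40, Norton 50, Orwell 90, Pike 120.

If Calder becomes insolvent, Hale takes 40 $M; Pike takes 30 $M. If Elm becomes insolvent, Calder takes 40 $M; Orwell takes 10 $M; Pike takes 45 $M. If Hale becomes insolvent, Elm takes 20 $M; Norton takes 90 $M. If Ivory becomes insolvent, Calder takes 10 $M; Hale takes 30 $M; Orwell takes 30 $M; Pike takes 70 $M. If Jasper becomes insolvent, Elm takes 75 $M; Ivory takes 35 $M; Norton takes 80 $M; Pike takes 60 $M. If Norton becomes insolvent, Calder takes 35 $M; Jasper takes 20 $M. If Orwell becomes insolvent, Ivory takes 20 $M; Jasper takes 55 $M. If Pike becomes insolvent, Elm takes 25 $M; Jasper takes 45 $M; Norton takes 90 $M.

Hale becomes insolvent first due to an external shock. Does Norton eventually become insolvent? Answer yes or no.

yes

Round 1 — Hale becomes insolvent (initial).
  Elm: +20 → 20 < 40
  Norton: +90 → 90 ≥ 50
Round 2 — Norton becomes insolvent.
  Calder: +35 → 35 < 120
  Jasper: +20 → 20 < 40
No further insolvencies.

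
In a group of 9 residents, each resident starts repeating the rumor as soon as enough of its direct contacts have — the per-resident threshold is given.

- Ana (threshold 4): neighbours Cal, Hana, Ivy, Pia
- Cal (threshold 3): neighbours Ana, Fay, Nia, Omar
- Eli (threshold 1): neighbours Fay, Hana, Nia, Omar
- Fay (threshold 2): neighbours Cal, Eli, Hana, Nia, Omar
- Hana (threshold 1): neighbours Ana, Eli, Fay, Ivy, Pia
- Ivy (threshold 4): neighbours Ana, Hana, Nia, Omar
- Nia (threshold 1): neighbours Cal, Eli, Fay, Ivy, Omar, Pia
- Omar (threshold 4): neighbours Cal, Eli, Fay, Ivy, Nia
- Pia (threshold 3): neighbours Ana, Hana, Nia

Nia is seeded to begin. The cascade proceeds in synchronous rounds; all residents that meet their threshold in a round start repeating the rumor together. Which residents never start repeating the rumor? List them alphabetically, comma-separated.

Round 1 — Nia starts repeating the rumor (initial).
Round 2 — checking thresholds:
  Cal: 1 of 4 neighbours < 3, not yet.
  Eli: 1 of 4 neighbours ≥ 1, starts repeating the rumor.
  Fay: 1 of 5 neighbours < 2, not yet.
  Ivy: 1 of 4 neighbours < 4, not yet.
  Omar: 1 of 5 neighbours < 4, not yet.
  Pia: 1 of 3 neighbours < 3, not yet.
Round 3 — checking thresholds:
  Cal: 1 of 4 neighbours < 3, not yet.
  Fay: 2 of 5 neighbours ≥ 2, starts repeating the rumor.
  Hana: 1 of 5 neighbours ≥ 1, starts repeating the rumor.
  Ivy: 1 of 4 neighbours < 4, not yet.
  Omar: 2 of 5 neighbours < 4, not yet.
  Pia: 1 of 3 neighbours < 3, not yet.
Round 4 — no new spreads; cascade stops.

Ana, Cal, Ivy, Omar, Pia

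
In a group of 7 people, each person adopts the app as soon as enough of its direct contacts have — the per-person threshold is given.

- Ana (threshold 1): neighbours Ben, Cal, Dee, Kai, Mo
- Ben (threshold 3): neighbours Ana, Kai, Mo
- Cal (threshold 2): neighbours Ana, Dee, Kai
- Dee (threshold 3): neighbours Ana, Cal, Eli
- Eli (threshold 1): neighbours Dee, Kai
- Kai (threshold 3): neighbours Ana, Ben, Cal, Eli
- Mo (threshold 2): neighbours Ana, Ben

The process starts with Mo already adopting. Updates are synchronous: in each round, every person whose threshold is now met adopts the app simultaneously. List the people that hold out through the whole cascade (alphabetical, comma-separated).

Ben, Cal, Dee, Eli, Kai

Round 1 — Mo adopts the app (initial).
Round 2 — checking thresholds:
  Ana: 1 of 5 neighbours ≥ 1, adopts the app.
  Ben: 1 of 3 neighbours < 3, holds.
Round 3 — no new adoptions; cascade stops.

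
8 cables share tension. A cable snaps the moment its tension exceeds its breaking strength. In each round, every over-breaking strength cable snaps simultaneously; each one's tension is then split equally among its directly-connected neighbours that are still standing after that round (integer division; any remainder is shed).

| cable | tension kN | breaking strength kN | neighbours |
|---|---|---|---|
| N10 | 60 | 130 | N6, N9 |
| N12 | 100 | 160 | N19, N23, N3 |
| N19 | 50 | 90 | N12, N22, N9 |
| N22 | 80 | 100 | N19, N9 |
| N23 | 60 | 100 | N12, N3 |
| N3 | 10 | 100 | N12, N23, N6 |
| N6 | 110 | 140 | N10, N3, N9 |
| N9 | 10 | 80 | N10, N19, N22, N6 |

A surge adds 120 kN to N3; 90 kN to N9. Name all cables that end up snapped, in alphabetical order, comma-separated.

N10, N12, N19, N22, N23, N3, N6, N9

Round 1 — N3 at 130 > 100; N9 at 100 > 80. N3, N9 snap.
  N3 sheds 130 kN to N12, N23, N6: 43 each (1 lost).
    N12: 100+43 = 143 ≤ 160
    N23: 60+43 = 103 > 100
    N6: 110+43 = 153 > 140
  N9 sheds 100 kN to N10, N19, N22, N6: 25 each.
    N10: 60+25 = 85 ≤ 130
    N19: 50+25 = 75 ≤ 90
    N22: 80+25 = 105 > 100
    N6: 153+25 = 178 > 140
Round 2 — N22, N23, N6 snap.
  N22 sheds 105 kN to N19: 105 each.
    N19: 75+105 = 180 > 90
  N23 sheds 103 kN to N12: 103 each.
    N12: 143+103 = 246 > 160
  N6 sheds 178 kN to N10: 178 each.
    N10: 85+178 = 263 > 130
Round 3 — N10, N12, N19 snap.
  N10 sheds 263 kN: no online neighbours, lost.
  N12 sheds 246 kN: no online neighbours, lost.
  N19 sheds 180 kN: no online neighbours, lost.
No further breaks.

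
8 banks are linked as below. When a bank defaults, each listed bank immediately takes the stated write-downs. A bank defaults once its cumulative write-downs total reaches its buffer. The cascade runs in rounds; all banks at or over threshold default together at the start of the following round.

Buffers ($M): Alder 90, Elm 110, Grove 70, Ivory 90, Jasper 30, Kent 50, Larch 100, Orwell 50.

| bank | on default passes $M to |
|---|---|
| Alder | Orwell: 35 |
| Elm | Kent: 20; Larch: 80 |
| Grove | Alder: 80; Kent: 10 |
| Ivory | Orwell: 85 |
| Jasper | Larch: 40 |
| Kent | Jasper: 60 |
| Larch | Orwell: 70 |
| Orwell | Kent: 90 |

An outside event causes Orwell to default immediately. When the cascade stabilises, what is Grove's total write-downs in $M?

0

Round 1 — Orwell defaults (initial).
  Kent: +90 → 90 ≥ 50
Round 2 — Kent defaults.
  Jasper: +60 → 60 ≥ 30
Round 3 — Jasper defaults.
  Larch: +40 → 40 < 100
No further defaults.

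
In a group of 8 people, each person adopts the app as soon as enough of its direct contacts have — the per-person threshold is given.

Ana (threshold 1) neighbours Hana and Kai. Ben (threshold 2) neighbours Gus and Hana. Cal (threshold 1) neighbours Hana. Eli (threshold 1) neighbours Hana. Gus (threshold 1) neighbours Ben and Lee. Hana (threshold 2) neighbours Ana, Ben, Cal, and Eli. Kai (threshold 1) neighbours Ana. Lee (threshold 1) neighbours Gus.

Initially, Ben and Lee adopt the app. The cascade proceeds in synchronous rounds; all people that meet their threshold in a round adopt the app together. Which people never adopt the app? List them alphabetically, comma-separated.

Round 1 — Ben, Lee adopt the app (initial).
Round 2 — checking thresholds:
  Gus: 2 of 2 neighbours ≥ 1, adopts the app.
  Hana: 1 of 4 neighbours < 2, holds.
Round 3 — no new adoptions; cascade stops.

Ana, Cal, Eli, Hana, Kai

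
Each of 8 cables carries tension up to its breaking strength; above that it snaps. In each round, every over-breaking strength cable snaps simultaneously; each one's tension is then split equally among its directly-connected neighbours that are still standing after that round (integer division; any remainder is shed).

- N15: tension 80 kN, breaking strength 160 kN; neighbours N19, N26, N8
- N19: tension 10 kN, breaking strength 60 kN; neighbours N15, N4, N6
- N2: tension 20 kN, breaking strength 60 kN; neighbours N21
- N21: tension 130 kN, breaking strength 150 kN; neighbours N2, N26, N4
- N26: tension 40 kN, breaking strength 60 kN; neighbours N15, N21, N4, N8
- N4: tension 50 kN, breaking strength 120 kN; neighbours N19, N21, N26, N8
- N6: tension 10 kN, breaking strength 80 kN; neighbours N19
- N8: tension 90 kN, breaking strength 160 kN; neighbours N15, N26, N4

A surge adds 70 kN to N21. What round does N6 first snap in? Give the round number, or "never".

Round 1 — N21 at 200 > 150. N21 snaps.
  N21 sheds 200 kN to N2, N26, N4: 66 each (2 lost).
    N2: 20+66 = 86 > 60
    N26: 40+66 = 106 > 60
    N4: 50+66 = 116 ≤ 120
Round 2 — N2, N26 snap.
  N2 sheds 86 kN: no online neighbours, lost.
  N26 sheds 106 kN to N15, N4, N8: 35 each (1 lost).
    N15: 80+35 = 115 ≤ 160
    N4: 116+35 = 151 > 120
    N8: 90+35 = 125 ≤ 160
Round 3 — N4 snaps.
  N4 sheds 151 kN to N19, N8: 75 each (1 lost).
    N19: 10+75 = 85 > 60
    N8: 125+75 = 200 > 160
Round 4 — N19, N8 snap.
  N19 sheds 85 kN to N15, N6: 42 each (1 lost).
    N15: 115+42 = 157 ≤ 160
    N6: 10+42 = 52 ≤ 80
  N8 sheds 200 kN to N15: 200 each.
    N15: 157+200 = 357 > 160
Round 5 — N15 snaps.
  N15 sheds 357 kN: no online neighbours, lost.
No further breaks.

never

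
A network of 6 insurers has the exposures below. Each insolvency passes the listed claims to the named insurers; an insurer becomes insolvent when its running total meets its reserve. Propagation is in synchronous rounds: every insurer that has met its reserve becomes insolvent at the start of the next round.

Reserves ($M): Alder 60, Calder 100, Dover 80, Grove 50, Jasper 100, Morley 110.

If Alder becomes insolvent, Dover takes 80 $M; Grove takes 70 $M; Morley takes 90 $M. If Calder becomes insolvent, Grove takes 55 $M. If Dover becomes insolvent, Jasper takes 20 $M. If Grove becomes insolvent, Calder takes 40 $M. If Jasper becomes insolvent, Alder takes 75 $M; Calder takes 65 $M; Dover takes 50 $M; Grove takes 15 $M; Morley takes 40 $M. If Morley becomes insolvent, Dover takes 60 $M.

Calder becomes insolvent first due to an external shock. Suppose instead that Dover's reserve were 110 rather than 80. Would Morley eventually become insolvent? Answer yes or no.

no

With Dover's reserve at 110:
Round 1 — Calder becomes insolvent (initial).
  Grove: +55 → 55 ≥ 50
Round 2 — Grove becomes insolvent.
No further insolvencies.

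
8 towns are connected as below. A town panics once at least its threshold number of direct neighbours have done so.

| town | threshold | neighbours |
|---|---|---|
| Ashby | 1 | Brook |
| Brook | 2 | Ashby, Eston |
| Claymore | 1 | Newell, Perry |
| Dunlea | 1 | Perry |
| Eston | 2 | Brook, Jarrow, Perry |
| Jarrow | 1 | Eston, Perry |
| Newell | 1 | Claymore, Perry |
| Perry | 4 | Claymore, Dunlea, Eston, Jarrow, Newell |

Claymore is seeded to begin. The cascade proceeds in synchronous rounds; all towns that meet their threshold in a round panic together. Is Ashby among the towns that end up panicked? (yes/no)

Round 1 — Claymore panics (initial).
Round 2 — checking thresholds:
  Newell: 1 of 2 neighbours ≥ 1, panics.
  Perry: 1 of 5 neighbours < 4, below threshold.
Round 3 — no new panics; cascade stops.

no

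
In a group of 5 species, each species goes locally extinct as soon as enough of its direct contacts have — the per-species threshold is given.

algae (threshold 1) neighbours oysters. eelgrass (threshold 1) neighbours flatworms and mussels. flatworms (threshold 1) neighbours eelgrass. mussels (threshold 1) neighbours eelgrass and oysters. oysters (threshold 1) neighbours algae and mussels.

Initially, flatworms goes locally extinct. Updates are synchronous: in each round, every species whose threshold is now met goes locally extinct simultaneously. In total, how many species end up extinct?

Round 1 — flatworms goes locally extinct (initial).
Round 2 — checking thresholds:
  eelgrass: 1 of 2 neighbours ≥ 1, goes locally extinct.
Round 3 — checking thresholds:
  mussels: 1 of 2 neighbours ≥ 1, goes locally extinct.
Round 4 — checking thresholds:
  oysters: 1 of 2 neighbours ≥ 1, goes locally extinct.
Round 5 — checking thresholds:
  algae: 1 of 1 neighbours ≥ 1, goes locally extinct.
Round 6 — no new extinctions; cascade stops.

5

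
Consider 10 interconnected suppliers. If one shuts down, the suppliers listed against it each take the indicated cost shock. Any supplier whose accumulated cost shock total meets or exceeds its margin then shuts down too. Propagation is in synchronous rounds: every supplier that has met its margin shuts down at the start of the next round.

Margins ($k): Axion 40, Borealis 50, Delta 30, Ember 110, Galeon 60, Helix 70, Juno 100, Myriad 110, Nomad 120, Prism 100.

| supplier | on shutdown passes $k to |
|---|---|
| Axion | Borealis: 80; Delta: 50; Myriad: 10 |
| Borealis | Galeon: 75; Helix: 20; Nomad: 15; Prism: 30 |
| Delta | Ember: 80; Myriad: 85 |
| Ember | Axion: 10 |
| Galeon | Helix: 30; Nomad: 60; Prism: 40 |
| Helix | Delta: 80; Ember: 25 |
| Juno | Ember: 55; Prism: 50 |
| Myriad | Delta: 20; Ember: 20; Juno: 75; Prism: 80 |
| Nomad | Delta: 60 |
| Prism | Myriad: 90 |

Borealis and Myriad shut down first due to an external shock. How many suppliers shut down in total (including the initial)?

Round 1 — Borealis, Myriad shut down (initial).
  Delta: +20 → 20 < 30
  Ember: +20 → 20 < 110
  Galeon: +75 → 75 ≥ 60
  Helix: +20 → 20 < 70
  Juno: +75 → 75 < 100
  Nomad: +15 → 15 < 120
  Prism: +30+80 → 110 ≥ 100
Round 2 — Galeon, Prism shut down.
  Helix: +30 → 50 < 70
  Nomad: +60 → 75 < 120
No further shutdowns.

4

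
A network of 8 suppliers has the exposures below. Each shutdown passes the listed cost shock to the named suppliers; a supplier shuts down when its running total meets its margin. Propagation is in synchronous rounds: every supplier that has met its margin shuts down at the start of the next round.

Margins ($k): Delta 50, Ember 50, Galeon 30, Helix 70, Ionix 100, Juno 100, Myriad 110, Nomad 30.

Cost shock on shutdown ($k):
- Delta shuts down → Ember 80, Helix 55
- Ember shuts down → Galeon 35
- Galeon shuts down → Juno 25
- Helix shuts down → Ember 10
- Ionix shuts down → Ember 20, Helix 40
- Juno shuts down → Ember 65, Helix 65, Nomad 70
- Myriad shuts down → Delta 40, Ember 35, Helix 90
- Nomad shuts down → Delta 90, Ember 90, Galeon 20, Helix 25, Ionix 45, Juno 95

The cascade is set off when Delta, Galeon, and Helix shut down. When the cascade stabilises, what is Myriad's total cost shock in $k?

0

Round 1 — Delta, Galeon, Helix shut down (initial).
  Ember: +80+10 → 90 ≥ 50
  Juno: +25 → 25 < 100
Round 2 — Ember shuts down.
No further shutdowns.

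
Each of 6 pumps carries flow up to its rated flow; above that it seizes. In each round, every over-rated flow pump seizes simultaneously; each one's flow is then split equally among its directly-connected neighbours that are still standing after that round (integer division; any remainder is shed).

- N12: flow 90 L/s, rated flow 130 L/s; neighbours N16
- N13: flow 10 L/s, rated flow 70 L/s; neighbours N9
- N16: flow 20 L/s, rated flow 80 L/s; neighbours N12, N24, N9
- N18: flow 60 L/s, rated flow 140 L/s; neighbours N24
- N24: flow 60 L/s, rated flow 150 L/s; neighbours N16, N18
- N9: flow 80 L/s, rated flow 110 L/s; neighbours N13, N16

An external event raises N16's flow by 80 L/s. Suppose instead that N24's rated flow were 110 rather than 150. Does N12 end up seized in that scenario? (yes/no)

With N24's rated flow at 110:
Round 1 — N16 at 100 > 80. N16 seizes.
  N16 sheds 100 L/s to N12, N24, N9: 33 each (1 lost).
    N12: 90+33 = 123 ≤ 130
    N24: 60+33 = 93 ≤ 110
    N9: 80+33 = 113 > 110
Round 2 — N9 seizes.
  N9 sheds 113 L/s to N13: 113 each.
    N13: 10+113 = 123 > 70
Round 3 — N13 seizes.
  N13 sheds 123 L/s: no online neighbours, lost.
No further seizures.

no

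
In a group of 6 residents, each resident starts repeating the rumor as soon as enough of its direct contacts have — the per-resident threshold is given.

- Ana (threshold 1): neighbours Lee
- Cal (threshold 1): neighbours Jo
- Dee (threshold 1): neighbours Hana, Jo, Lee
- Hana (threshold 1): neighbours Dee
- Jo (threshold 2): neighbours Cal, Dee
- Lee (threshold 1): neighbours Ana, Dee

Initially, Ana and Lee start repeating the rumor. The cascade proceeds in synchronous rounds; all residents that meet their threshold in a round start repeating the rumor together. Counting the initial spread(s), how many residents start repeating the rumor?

Round 1 — Ana, Lee start repeating the rumor (initial).
Round 2 — checking thresholds:
  Dee: 1 of 3 neighbours ≥ 1, starts repeating the rumor.
Round 3 — checking thresholds:
  Hana: 1 of 1 neighbours ≥ 1, starts repeating the rumor.
  Jo: 1 of 2 neighbours < 2, below threshold.
Round 4 — no new spreads; cascade stops.

4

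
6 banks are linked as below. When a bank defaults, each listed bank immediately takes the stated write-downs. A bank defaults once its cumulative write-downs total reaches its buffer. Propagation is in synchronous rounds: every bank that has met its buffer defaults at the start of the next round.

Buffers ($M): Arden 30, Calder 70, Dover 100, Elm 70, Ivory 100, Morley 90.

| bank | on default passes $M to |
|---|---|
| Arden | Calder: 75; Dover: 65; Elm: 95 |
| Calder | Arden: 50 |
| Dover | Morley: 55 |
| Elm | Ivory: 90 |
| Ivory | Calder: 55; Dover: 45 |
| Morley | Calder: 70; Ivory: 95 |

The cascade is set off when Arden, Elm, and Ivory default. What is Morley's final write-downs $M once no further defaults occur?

55

Round 1 — Arden, Elm, Ivory default (initial).
  Calder: +75+55 → 130 ≥ 70
  Dover: +65+45 → 110 ≥ 100
Round 2 — Calder, Dover default.
  Morley: +55 → 55 < 90
No further defaults.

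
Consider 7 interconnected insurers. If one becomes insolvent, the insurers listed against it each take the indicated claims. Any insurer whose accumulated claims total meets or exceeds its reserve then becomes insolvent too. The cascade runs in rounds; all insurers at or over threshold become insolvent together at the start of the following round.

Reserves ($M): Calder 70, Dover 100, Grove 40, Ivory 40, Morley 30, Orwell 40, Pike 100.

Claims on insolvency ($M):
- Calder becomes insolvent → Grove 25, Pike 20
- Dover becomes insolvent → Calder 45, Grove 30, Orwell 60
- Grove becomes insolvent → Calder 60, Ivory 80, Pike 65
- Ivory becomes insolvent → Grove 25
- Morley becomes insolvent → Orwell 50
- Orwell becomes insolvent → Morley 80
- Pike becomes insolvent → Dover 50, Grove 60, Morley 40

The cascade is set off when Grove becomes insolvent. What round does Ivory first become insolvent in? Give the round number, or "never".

2

Round 1 — Grove becomes insolvent (initial).
  Calder: +60 → 60 < 70
  Ivory: +80 → 80 ≥ 40
  Pike: +65 → 65 < 100
Round 2 — Ivory becomes insolvent.
No further insolvencies.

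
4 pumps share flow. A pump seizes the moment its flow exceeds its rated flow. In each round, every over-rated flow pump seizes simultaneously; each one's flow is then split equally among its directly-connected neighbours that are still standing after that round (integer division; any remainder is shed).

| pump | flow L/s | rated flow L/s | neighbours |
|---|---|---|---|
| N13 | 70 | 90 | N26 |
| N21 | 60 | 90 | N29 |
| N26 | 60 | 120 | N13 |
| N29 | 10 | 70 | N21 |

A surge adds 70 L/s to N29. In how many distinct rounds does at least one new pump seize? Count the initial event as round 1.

Round 1 — N29 at 80 > 70. N29 seizes.
  N29 sheds 80 L/s to N21: 80 each.
    N21: 60+80 = 140 > 90
Round 2 — N21 seizes.
  N21 sheds 140 L/s: no online neighbours, lost.
No further seizures.

2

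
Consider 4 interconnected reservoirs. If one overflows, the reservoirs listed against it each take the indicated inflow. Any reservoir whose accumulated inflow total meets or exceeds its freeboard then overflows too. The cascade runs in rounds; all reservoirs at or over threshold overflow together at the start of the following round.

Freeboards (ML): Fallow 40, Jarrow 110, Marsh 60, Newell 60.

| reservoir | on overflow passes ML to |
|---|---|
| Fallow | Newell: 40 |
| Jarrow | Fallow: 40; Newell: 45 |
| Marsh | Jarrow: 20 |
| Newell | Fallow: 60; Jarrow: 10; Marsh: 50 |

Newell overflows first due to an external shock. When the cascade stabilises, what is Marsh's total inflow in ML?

50

Round 1 — Newell overflows (initial).
  Fallow: +60 → 60 ≥ 40
  Jarrow: +10 → 10 < 110
  Marsh: +50 → 50 < 60
Round 2 — Fallow overflows.
No further overflows.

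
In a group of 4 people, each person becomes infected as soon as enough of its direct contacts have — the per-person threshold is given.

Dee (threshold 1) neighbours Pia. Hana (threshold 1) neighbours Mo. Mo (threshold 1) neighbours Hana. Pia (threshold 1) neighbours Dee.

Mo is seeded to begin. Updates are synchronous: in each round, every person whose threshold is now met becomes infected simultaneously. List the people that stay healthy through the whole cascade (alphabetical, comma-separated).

Dee, Pia

Round 1 — Mo becomes infected (initial).
Round 2 — checking thresholds:
  Hana: 1 of 1 neighbours ≥ 1, becomes infected.
Round 3 — no new infections; cascade stops.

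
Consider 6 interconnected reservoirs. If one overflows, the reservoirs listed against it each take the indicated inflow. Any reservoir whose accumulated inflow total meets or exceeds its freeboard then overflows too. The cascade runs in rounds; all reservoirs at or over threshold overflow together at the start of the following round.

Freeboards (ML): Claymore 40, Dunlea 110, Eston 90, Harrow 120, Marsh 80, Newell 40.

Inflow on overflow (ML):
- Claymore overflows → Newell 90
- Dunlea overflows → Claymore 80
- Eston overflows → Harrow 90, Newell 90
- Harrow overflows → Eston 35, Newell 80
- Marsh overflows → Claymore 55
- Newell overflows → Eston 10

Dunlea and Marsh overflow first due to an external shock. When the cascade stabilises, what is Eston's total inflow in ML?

Round 1 — Dunlea, Marsh overflow (initial).
  Claymore: +80+55 → 135 ≥ 40
Round 2 — Claymore overflows.
  Newell: +90 → 90 ≥ 40
Round 3 — Newell overflows.
  Eston: +10 → 10 < 90
No further overflows.

10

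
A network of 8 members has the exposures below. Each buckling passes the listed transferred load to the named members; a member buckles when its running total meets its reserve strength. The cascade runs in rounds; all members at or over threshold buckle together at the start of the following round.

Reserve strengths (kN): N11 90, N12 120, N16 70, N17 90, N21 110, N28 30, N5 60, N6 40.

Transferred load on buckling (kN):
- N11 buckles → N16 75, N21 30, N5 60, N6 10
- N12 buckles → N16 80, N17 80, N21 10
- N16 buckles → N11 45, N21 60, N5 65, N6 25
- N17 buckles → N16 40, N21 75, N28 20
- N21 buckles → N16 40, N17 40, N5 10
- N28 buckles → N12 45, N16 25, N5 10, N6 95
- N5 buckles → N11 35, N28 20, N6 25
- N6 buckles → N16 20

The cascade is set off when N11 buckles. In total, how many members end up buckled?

Round 1 — N11 buckles (initial).
  N16: +75 → 75 ≥ 70
  N21: +30 → 30 < 110
  N5: +60 → 60 ≥ 60
  N6: +10 → 10 < 40
Round 2 — N16, N5 buckle.
  N21: +60 → 90 < 110
  N28: +20 → 20 < 30
  N6: +25+25 → 60 ≥ 40
Round 3 — N6 buckles.
No further bucklings.

4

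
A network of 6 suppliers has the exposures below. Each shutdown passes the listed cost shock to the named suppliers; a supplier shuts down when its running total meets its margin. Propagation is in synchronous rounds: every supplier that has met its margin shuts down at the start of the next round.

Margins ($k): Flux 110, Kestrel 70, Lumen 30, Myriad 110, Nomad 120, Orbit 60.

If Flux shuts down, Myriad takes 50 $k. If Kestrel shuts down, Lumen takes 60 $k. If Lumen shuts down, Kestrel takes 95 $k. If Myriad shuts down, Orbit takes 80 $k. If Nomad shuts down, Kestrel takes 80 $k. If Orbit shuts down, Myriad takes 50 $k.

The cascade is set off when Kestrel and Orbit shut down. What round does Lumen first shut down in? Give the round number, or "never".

Round 1 — Kestrel, Orbit shut down (initial).
  Lumen: +60 → 60 ≥ 30
  Myriad: +50 → 50 < 110
Round 2 — Lumen shuts down.
No further shutdowns.

2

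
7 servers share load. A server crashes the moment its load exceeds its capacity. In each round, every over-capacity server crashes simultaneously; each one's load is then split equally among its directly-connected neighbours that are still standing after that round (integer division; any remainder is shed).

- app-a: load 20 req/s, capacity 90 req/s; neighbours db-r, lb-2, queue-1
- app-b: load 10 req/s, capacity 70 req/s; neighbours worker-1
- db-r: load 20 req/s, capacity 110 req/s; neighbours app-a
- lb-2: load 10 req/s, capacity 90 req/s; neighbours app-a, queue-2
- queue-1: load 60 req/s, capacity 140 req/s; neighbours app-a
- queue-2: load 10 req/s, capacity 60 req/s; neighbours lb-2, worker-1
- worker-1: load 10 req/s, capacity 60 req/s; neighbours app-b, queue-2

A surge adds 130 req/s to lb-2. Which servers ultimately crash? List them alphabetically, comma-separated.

app-b, lb-2, queue-2, worker-1

Round 1 — lb-2 at 140 > 90. lb-2 crashes.
  lb-2 sheds 140 req/s to app-a, queue-2: 70 each.
    app-a: 20+70 = 90 ≤ 90
    queue-2: 10+70 = 80 > 60
Round 2 — queue-2 crashes.
  queue-2 sheds 80 req/s to worker-1: 80 each.
    worker-1: 10+80 = 90 > 60
Round 3 — worker-1 crashes.
  worker-1 sheds 90 req/s to app-b: 90 each.
    app-b: 10+90 = 100 > 70
Round 4 — app-b crashes.
  app-b sheds 100 req/s: no online neighbours, lost.
No further crashes.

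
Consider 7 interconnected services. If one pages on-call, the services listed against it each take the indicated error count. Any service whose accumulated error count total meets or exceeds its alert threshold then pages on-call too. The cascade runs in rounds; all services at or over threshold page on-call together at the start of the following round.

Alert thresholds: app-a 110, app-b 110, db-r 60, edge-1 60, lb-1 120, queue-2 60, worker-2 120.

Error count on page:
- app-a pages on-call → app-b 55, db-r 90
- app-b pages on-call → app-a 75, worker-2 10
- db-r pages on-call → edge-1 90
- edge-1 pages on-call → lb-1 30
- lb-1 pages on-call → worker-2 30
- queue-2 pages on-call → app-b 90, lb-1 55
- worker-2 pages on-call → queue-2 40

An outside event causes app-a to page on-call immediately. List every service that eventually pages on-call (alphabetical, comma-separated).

Round 1 — app-a pages on-call (initial).
  app-b: +55 → 55 < 110
  db-r: +90 → 90 ≥ 60
Round 2 — db-r pages on-call.
  edge-1: +90 → 90 ≥ 60
Round 3 — edge-1 pages on-call.
  lb-1: +30 → 30 < 120
No further pages.

app-a, db-r, edge-1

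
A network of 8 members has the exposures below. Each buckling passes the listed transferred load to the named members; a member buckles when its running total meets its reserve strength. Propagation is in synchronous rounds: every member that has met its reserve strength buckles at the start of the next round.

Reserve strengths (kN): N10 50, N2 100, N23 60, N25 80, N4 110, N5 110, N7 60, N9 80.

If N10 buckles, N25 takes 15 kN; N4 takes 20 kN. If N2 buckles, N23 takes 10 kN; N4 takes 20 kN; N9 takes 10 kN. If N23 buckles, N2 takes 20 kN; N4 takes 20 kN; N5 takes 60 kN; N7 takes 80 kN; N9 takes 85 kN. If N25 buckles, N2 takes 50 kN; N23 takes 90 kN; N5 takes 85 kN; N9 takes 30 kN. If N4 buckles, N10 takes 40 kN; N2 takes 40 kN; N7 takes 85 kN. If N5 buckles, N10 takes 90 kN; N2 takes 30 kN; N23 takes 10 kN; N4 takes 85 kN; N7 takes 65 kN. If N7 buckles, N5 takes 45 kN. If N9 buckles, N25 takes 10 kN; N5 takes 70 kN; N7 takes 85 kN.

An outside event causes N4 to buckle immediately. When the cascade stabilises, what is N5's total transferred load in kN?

Round 1 — N4 buckles (initial).
  N10: +40 → 40 < 50
  N2: +40 → 40 < 100
  N7: +85 → 85 ≥ 60
Round 2 — N7 buckles.
  N5: +45 → 45 < 110
No further bucklings.

45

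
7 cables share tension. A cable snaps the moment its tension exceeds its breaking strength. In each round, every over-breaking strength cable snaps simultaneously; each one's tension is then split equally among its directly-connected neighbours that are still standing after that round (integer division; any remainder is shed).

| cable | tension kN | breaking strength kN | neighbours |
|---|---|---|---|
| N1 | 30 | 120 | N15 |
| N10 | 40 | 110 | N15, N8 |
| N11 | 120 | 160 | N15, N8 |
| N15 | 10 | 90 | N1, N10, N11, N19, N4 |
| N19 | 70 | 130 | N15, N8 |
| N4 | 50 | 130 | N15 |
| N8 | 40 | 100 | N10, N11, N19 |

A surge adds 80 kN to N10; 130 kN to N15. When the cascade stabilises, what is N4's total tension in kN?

85

Round 1 — N10 at 120 > 110; N15 at 140 > 90. N10, N15 snap.
  N10 sheds 120 kN to N8: 120 each.
    N8: 40+120 = 160 > 100
  N15 sheds 140 kN to N1, N11, N19, N4: 35 each.
    N1: 30+35 = 65 ≤ 120
    N11: 120+35 = 155 ≤ 160
    N19: 70+35 = 105 ≤ 130
    N4: 50+35 = 85 ≤ 130
Round 2 — N8 snaps.
  N8 sheds 160 kN to N11, N19: 80 each.
    N11: 155+80 = 235 > 160
    N19: 105+80 = 185 > 130
Round 3 — N11, N19 snap.
  N11 sheds 235 kN: no online neighbours, lost.
  N19 sheds 185 kN: no online neighbours, lost.
No further breaks.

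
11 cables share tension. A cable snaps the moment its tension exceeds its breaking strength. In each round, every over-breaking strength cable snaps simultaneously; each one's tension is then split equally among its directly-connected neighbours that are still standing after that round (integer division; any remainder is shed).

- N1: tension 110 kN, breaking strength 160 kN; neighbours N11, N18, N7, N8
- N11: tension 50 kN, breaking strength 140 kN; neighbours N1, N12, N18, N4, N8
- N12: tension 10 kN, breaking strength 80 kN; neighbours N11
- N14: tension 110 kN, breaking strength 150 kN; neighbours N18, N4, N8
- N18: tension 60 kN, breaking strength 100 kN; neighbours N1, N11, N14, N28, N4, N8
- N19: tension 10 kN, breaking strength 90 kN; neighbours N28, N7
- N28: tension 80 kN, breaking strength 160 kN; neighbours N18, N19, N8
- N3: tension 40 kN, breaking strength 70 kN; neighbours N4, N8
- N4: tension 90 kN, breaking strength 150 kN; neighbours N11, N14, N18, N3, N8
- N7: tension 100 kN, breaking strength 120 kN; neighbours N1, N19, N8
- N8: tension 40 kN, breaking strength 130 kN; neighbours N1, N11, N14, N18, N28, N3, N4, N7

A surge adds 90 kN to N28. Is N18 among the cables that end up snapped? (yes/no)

yes

Round 1 — N28 at 170 > 160. N28 snaps.
  N28 sheds 170 kN to N18, N19, N8: 56 each (2 lost).
    N18: 60+56 = 116 > 100
    N19: 10+56 = 66 ≤ 90
    N8: 40+56 = 96 ≤ 130
Round 2 — N18 snaps.
  N18 sheds 116 kN to N1, N11, N14, N4, N8: 23 each (1 lost).
    N1: 110+23 = 133 ≤ 160
    N11: 50+23 = 73 ≤ 140
    N14: 110+23 = 133 ≤ 150
    N4: 90+23 = 113 ≤ 150
    N8: 96+23 = 119 ≤ 130
No further breaks.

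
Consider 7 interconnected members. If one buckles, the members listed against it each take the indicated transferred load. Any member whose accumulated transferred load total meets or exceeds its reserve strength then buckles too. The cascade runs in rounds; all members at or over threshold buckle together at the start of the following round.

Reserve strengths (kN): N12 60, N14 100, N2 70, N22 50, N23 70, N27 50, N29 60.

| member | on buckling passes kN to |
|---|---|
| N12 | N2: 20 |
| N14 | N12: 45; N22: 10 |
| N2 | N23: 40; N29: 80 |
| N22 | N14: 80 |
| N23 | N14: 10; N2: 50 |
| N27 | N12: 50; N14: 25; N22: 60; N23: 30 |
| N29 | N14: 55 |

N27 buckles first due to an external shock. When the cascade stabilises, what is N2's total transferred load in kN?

20

Round 1 — N27 buckles (initial).
  N12: +50 → 50 < 60
  N14: +25 → 25 < 100
  N22: +60 → 60 ≥ 50
  N23: +30 → 30 < 70
Round 2 — N22 buckles.
  N14: +80 → 105 ≥ 100
Round 3 — N14 buckles.
  N12: +45 → 95 ≥ 60
Round 4 — N12 buckles.
  N2: +20 → 20 < 70
No further bucklings.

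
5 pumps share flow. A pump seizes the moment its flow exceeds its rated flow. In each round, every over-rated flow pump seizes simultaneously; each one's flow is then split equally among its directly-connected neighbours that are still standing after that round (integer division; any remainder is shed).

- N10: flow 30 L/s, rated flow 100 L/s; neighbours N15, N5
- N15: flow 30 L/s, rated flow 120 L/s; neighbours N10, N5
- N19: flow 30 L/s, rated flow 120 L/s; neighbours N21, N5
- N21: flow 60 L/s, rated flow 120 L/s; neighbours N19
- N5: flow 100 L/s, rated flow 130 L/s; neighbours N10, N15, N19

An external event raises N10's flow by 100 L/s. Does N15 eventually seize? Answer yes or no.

yes

Round 1 — N10 at 130 > 100. N10 seizes.
  N10 sheds 130 L/s to N15, N5: 65 each.
    N15: 30+65 = 95 ≤ 120
    N5: 100+65 = 165 > 130
Round 2 — N5 seizes.
  N5 sheds 165 L/s to N15, N19: 82 each (1 lost).
    N15: 95+82 = 177 > 120
    N19: 30+82 = 112 ≤ 120
Round 3 — N15 seizes.
  N15 sheds 177 L/s: no online neighbours, lost.
No further seizures.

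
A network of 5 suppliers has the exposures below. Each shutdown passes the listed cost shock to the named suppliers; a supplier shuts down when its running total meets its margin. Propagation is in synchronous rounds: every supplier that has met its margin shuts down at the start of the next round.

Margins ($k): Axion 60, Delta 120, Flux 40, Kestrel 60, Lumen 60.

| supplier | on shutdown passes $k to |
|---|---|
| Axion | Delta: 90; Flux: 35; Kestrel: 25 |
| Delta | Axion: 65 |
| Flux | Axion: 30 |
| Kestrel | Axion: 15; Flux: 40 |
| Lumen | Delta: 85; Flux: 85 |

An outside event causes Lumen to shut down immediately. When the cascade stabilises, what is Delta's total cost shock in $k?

85

Round 1 — Lumen shuts down (initial).
  Delta: +85 → 85 < 120
  Flux: +85 → 85 ≥ 40
Round 2 — Flux shuts down.
  Axion: +30 → 30 < 60
No further shutdowns.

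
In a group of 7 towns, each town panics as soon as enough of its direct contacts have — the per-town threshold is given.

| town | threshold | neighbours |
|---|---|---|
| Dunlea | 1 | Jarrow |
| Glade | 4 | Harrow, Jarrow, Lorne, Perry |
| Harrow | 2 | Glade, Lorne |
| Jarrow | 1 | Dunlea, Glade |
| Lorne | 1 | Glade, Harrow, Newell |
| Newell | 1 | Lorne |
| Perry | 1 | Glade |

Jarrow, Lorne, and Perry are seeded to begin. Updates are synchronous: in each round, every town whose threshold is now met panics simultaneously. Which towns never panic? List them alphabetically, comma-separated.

Round 1 — Jarrow, Lorne, Perry panic (initial).
Round 2 — checking thresholds:
  Dunlea: 1 of 1 neighbours ≥ 1, panics.
  Glade: 3 of 4 neighbours < 4, holds.
  Harrow: 1 of 2 neighbours < 2, holds.
  Newell: 1 of 1 neighbours ≥ 1, panics.
Round 3 — no new panics; cascade stops.

Glade, Harrow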